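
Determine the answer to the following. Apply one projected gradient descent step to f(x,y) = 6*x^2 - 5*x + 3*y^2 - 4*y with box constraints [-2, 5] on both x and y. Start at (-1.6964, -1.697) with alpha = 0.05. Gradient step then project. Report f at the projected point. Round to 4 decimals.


Step 1: Compute gradient at (-1.6964, -1.697).
grad_x = 2*6*-1.6964 - 5 = -25.3568
grad_y = 2*3*-1.697 - 4 = -14.182
Step 2: Gradient step.
x_raw = -1.6964 - 0.05*-25.3568 = -0.4286
y_raw = -1.697 - 0.05*-14.182 = -0.9879
Step 3: Project onto [-2, 5].
x_proj = clip(-0.4286) = -0.4286
y_proj = clip(-0.9879) = -0.9879
Step 4: Evaluate f.
f(-0.4286, -0.9879) = 10.1242


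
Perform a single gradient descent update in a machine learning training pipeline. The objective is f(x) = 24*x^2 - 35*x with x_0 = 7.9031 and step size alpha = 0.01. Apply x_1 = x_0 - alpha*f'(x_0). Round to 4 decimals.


We compute the gradient at x_0 and apply the update.
f'(x) = 48*x - 35
f'(7.9031) = 48*7.9031 - 35 = 344.3488
x_1 = 7.9031 - 0.01*344.3488 = 4.4596


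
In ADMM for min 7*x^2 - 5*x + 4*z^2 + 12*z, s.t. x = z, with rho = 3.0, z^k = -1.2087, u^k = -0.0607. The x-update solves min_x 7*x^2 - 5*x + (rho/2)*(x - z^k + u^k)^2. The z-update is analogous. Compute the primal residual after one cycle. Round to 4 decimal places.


ADMM iteration with rho = 3.0, z^k = -1.2087, u^k = -0.0607
Step 1: x-update.
Minimize 7*x^2 - 5*x + (3.0/2)*(x + 1.2087 - 0.0607)^2
FOC: (2*7 + 3.0)*x = 5 + 3.0*(-1.2087 + 0.0607)
x^{k+1} = 0.0915
Step 2: z-update.
Minimize 4*z^2 + 12*z + (3.0/2)*(0.0915 - z - 0.0607)^2
FOC: (2*4 + 3.0)*z = -12 + 3.0*(0.0915 - 0.0607)
z^{k+1} = -1.0825
Step 3: u-update.
u^{k+1} = -0.0607 + 0.0915 + 1.0825 = 1.1133
Step 4: Primal residual = |0.0915 + 1.0825| = 1.174


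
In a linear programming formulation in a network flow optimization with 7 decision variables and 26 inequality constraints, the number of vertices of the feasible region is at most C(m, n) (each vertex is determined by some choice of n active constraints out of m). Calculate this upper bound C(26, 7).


Each vertex corresponds to some choice of n active constraints out of m, so the number of vertices is at most C(m, n) = m! / (n!(m-n)!).
m = 26, n = 7
Numerator: 26 * 25 * 24 * 23 * 22 * 21 * 20
Denominator: 7! = 5040
C(26, 7) = 657800


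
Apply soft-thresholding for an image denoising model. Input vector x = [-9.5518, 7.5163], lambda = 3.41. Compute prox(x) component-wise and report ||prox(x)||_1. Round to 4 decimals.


Soft-thresholding with lambda = 3.41:
prox(-9.5518) = sign(-9.5518)*max(|-9.5518| - 3.41, 0) = -6.1418
prox(7.5163) = sign(7.5163)*max(|7.5163| - 3.41, 0) = 4.1063
prox(x) = [-6.1418, 4.1063]
||prox(x)||_1 = 6.1418 + 4.1063 = 10.2481


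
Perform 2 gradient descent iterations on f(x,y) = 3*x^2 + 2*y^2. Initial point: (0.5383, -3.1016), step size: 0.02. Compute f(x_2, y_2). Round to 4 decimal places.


Gradient descent on f(x,y) = 3*x^2 + 2*y^2.
Starting point: (0.5383, -3.1016), alpha = 0.02
Step 1: grad_x = 2*3*0.5383 = 3.2298, grad_y = 2*2*-3.1016 = -12.4064
  x_1 = 0.5383 - 0.02*3.2298 = 0.4737
  y_1 = -3.1016 - 0.02*-12.4064 = -2.8535
Step 2: grad_x = 2*3*0.4737 = 2.8422, grad_y = 2*2*-2.8535 = -11.4139
  x_2 = 0.4737 - 0.02*2.8422 = 0.4169
  y_2 = -2.8535 - 0.02*-11.4139 = -2.6252
f(0.4169, -2.6252) = 3*0.4169^2 + 2*(-2.6252)^2 = 14.3046


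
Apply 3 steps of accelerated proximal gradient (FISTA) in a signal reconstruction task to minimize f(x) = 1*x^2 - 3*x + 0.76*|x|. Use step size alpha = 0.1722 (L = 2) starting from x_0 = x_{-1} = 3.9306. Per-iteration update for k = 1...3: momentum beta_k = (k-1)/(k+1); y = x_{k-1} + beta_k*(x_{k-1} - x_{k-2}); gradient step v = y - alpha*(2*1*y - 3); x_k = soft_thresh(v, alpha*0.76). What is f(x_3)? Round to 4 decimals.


FISTA on f(x) = 1*x^2 - 3*x + 0.76*|x|
L = 2, alpha = 0.1722
Iteration 1: beta = 0.0, y = 3.9306 + 0.0*(3.9306 - 3.9306) = 3.9306
  grad(y) = 4.8612, v = y - alpha*grad = 3.0935
  prox(v) = soft_thresh(3.0935, 0.1309) = 2.9626
Iteration 2: beta = 0.3333, y = 2.9626 + 0.3333*(2.9626 - 3.9306) = 2.64
  grad(y) = 2.2799, v = y - alpha*grad = 2.2474
  prox(v) = soft_thresh(2.2474, 0.1309) = 2.1165
Iteration 3: beta = 0.5, y = 2.1165 + 0.5*(2.1165 - 2.9626) = 1.6934
  grad(y) = 0.3869, v = y - alpha*grad = 1.6268
  prox(v) = soft_thresh(1.6268, 0.1309) = 1.4959
f(x_3) = 1*1.4959^2 - 3*1.4959 + 0.76*|1.4959| = -1.1131


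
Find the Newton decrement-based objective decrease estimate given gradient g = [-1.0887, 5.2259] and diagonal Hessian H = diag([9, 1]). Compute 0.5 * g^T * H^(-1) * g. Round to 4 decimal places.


Step 1: H is diagonal, so H^(-1) * g = [-0.121, 5.2259].
Step 2: g^T H^(-1) g = sum_i g_i^2 / H_ii
  = (-1.0887)^2/9 + (5.2259)^2/1
  = 0.1317 + 27.31 = 27.4417
Step 3: Objective decrease = 0.5 * g^T H^(-1) g = 13.7209


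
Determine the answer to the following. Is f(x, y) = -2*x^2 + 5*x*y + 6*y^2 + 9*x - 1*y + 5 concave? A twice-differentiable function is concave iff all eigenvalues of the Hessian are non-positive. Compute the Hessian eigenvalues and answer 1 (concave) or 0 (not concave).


The Hessian of f(x,y) = -2*x^2 + 5*x*y + 6*y^2 + 9*x - 1*y + 5 is:
H = [[-4, 5], [5, 12]]
Trace = -4 + 12 = 8
Determinant = -4*12 - (5)^2 = -73
Discriminant = (8)^2 - 4*-73 = 356.0
Eigenvalues: lambda_1 = -5.434, lambda_2 = 13.434
The function is not concave.

0


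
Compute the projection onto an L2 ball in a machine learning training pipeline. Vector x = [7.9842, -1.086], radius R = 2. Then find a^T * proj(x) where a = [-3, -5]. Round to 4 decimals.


Step 1: Compute ||x|| (intermediates to 6 decimals).
||x|| = sqrt(7.9842^2 + (-1.086)^2) = 8.05772
Step 2: Project.
Since ||x|| > R, scale = R/||x|| = 2/8.05772 = 0.248209, proj(x) = scale * x
proj(x) = [1.98175, -0.269555]
Step 3: Dot product.
a^T * proj(x) = -3*1.98175 - 5*(-0.269555) = -4.5975


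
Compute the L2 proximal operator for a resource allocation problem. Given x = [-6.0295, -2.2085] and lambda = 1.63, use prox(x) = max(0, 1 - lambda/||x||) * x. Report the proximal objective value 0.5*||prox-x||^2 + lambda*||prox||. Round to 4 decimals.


Step 1: Compute ||x||.
||x|| = 6.4212
Step 2: Compute scaling factor.
scale = max(0, 1 - 1.63/6.4212) = 0.7462
Step 3: prox(x) = [-4.4989, -1.6479]
||prox(x)|| = 4.7912
Step 4: Proximal objective.
0.5*||prox-x||^2 = 1.3285
lambda*||prox|| = 7.8097
Total = 9.1382


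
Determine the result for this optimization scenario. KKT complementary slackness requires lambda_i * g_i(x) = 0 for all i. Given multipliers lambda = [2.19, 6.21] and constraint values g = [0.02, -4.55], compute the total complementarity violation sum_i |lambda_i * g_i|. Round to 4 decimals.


KKT complementary slackness check:
lambda_1 * g_1 = 2.19 * 0.02 = 0.0438
lambda_2 * g_2 = 6.21 * -4.55 = -28.2555
Total violation = 0.0438 + 28.2555 = 28.2993


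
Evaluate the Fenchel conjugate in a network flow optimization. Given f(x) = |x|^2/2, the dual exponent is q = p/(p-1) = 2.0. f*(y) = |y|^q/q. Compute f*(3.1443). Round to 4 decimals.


The conjugate exponent q satisfies 1/p + 1/q = 1.
p = 2, so q = 2/(2 - 1) = 2.0
|y|^q = 3.1443^2.0 = 9.8866
f*(3.1443) = 9.8866 / 2.0 = 4.9433


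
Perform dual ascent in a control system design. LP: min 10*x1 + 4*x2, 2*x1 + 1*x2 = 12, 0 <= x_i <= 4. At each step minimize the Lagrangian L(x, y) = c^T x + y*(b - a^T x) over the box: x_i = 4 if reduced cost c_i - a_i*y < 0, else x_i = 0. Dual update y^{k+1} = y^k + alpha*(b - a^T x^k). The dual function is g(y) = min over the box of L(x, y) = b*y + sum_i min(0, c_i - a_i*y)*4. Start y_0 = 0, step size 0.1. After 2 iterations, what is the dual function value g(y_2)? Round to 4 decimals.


Dual ascent for LP: min 10*x1 + 4*x2, 2*x1 + 1*x2 = 12, 0 <= x_i <= 4
Step 1: y^k = 0.0, reduced costs: (10.0, 4.0)
  x^k = (0.0, 0.0), subgradient = b - a^T x = 12.0
  y^{k+1} = 0.0 + 0.1*12.0 = 1.2
Step 2: y^k = 1.2, reduced costs: (7.6, 2.8)
  x^k = (0.0, 0.0), subgradient = b - a^T x = 12.0
  y^{k+1} = 1.2 + 0.1*12.0 = 2.4
Dual objective at y_2 = 2.4: reduced costs (5.2, 1.6), box minimizer x = (0.0, 0.0)
g(y_2) = b*y + (c1 - a1*y)*x1 + (c2 - a2*y)*x2 = 12*2.4 + 5.2*0.0 + 1.6*0.0 = 28.8 + 0.0 + 0.0 = 28.8


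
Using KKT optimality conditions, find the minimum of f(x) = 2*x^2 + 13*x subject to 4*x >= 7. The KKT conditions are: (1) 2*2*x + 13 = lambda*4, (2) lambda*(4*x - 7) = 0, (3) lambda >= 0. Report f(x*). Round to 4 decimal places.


Step 1: Try lambda = 0 (constraint inactive).
x_unc = -13/(2*2) = -3.25
Check: 4*-3.25 = -13.0 < 7 -- violated!
Step 2: Constraint must be active: 4*x = 7
x* = 7/4 = 1.75
lambda = (2*2*1.75 + 13)/4 = 5.0
Step 3: Compute optimal value.
f(x*) = 2*1.75^2 + 13*1.75 = 28.875


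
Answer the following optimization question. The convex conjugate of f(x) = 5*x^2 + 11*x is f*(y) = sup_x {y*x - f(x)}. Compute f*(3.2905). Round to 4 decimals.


f*(y) = sup_x {y*x - a*x^2 - b*x} = sup_x {(y-b)*x - a*x^2}
FOC: (y - b) - 2a*x = 0 => x* = (y - b)/(2a)
x* = (3.2905 - 11)/(2*5) = -0.771
f*(3.2905) = (y-b)^2/(4a) = (3.2905 - 11)^2/(4*5)
= 59.4364/20 = 2.9718


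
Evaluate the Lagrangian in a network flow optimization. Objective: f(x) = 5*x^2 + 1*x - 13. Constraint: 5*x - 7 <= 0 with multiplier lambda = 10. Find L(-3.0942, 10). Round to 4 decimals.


Step 1: Evaluate f(x).
f(-3.0942) = 5*(-3.0942)^2 + 1*(-3.0942) - 13 = 31.7762
Step 2: Evaluate g(x).
g(-3.0942) = 5*-3.0942 - 7 = -22.471
Step 3: Compute Lagrangian.
L = 31.7762 + 10*-22.471 = -192.9338


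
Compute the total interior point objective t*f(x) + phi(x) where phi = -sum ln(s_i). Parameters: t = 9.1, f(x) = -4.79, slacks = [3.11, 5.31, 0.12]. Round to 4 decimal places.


Step 1: Compute log-barrier.
ln values: [1.1346, 1.6696, -2.1203]
phi = -(1.1346 + 1.6696 - 2.1203) = -0.684
Step 2: Compute augmented objective.
t*f(x) = 9.1*-4.79 = -43.589
Total = -43.589 - 0.684 = -44.273


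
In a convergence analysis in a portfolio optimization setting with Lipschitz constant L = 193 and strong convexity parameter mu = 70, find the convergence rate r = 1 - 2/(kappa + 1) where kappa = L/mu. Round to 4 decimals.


Step 1: Compute the condition number.
kappa = L/mu = 193/70 = 2.7571
Step 2: Compute the convergence rate.
r = 1 - 2/(kappa + 1) = 1 - 2*mu/(L + mu) = (L - mu)/(L + mu) = 123/263 = 0.4677


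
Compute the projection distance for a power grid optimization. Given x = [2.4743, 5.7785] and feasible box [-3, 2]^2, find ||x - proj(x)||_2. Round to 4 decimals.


Project each component onto [-3, 2].
clip(2.4743) = 2.0, clip(5.7785) = 2.0
Projection = [2.0, 2.0]
Squared diffs: [0.225, 14.2771]
Distance = sqrt(14.5021) = 3.8082


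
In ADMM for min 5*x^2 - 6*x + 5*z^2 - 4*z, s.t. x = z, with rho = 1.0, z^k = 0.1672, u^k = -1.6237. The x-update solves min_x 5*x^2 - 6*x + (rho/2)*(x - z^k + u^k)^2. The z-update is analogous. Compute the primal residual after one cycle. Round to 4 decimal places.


ADMM iteration with rho = 1.0, z^k = 0.1672, u^k = -1.6237
Step 1: x-update.
Minimize 5*x^2 - 6*x + (1.0/2)*(x - 0.1672 - 1.6237)^2
FOC: (2*5 + 1.0)*x = 6 + 1.0*(0.1672 + 1.6237)
x^{k+1} = 0.7083
Step 2: z-update.
Minimize 5*z^2 - 4*z + (1.0/2)*(0.7083 - z - 1.6237)^2
FOC: (2*5 + 1.0)*z = 4 + 1.0*(0.7083 - 1.6237)
z^{k+1} = 0.2804
Step 3: u-update.
u^{k+1} = -1.6237 + 0.7083 - 0.2804 = -1.1959
Step 4: Primal residual = |0.7083 - 0.2804| = 0.4278


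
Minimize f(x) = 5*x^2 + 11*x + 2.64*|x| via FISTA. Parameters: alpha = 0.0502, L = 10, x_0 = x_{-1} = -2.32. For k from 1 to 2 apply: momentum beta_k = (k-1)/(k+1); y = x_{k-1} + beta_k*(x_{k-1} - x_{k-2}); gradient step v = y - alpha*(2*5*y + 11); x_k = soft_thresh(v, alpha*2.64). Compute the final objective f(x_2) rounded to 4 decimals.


FISTA on f(x) = 5*x^2 + 11*x + 2.64*|x|
L = 10, alpha = 0.0502
Iteration 1: beta = 0.0, y = -2.32 + 0.0*(-2.32 + 2.32) = -2.32
  grad(y) = -12.2, v = y - alpha*grad = -1.7076
  prox(v) = soft_thresh(-1.7076, 0.1325) = -1.575
Iteration 2: beta = 0.3333, y = -1.575 + 0.3333*(-1.575 + 2.32) = -1.3267
  grad(y) = -2.2671, v = y - alpha*grad = -1.2129
  prox(v) = soft_thresh(-1.2129, 0.1325) = -1.0804
f(x_2) = 5*(-1.0804)^2 + 11*(-1.0804) + 2.64*|-1.0804| = -3.1959


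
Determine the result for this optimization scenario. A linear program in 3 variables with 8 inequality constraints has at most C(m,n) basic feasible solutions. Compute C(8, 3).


Each vertex corresponds to some choice of n active constraints out of m, so the number of vertices is at most C(m, n) = m! / (n!(m-n)!).
m = 8, n = 3
Numerator: 8 * 7 * 6
Denominator: 3! = 6
C(8, 3) = 56


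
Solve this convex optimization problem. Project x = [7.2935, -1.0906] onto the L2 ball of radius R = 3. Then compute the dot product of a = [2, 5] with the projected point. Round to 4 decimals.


Step 1: Compute ||x|| (intermediates to 6 decimals).
||x|| = sqrt(7.2935^2 + (-1.0906)^2) = 7.374588
Step 2: Project.
Since ||x|| > R, scale = R/||x|| = 3/7.374588 = 0.406802, proj(x) = scale * x
proj(x) = [2.96701, -0.443658]
Step 3: Dot product.
a^T * proj(x) = 2*2.96701 + 5*(-0.443658) = 3.7157


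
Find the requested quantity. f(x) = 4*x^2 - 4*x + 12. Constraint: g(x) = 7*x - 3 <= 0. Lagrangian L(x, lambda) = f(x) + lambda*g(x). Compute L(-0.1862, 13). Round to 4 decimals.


Step 1: Evaluate f(x).
f(-0.1862) = 4*(-0.1862)^2 - 4*(-0.1862) + 12 = 12.8835
Step 2: Evaluate g(x).
g(-0.1862) = 7*-0.1862 - 3 = -4.3034
Step 3: Compute Lagrangian.
L = 12.8835 + 13*-4.3034 = -43.0607


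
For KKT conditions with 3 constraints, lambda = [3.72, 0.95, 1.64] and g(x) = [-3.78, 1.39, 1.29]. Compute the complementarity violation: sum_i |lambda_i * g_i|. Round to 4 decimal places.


KKT complementary slackness check:
lambda_1 * g_1 = 3.72 * -3.78 = -14.0616
lambda_2 * g_2 = 0.95 * 1.39 = 1.3205
lambda_3 * g_3 = 1.64 * 1.29 = 2.1156
Total violation = 14.0616 + 1.3205 + 2.1156 = 17.4977


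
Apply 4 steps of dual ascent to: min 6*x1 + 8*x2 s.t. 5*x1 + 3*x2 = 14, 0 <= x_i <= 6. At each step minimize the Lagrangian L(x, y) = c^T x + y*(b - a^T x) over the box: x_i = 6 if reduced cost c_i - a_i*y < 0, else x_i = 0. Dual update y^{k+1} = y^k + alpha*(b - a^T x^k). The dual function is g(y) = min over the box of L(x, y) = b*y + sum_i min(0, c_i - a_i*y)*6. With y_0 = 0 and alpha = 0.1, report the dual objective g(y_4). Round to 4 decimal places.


Dual ascent for LP: min 6*x1 + 8*x2, 5*x1 + 3*x2 = 14, 0 <= x_i <= 6
Step 1: y^k = 0.0, reduced costs: (6.0, 8.0)
  x^k = (0.0, 0.0), subgradient = b - a^T x = 14.0
  y^{k+1} = 0.0 + 0.1*14.0 = 1.4
Step 2: y^k = 1.4, reduced costs: (-1.0, 3.8)
  x^k = (6.0, 0.0), subgradient = b - a^T x = -16.0
  y^{k+1} = 1.4 + 0.1*-16.0 = -0.2
Step 3: y^k = -0.2, reduced costs: (7.0, 8.6)
  x^k = (0.0, 0.0), subgradient = b - a^T x = 14.0
  y^{k+1} = -0.2 + 0.1*14.0 = 1.2
Step 4: y^k = 1.2, reduced costs: (0.0, 4.4)
  x^k = (0.0, 0.0), subgradient = b - a^T x = 14.0
  y^{k+1} = 1.2 + 0.1*14.0 = 2.6
Dual objective at y_4 = 2.6: reduced costs (-7.0, 0.2), box minimizer x = (6.0, 0.0)
g(y_4) = b*y + (c1 - a1*y)*x1 + (c2 - a2*y)*x2 = 14*2.6 + (-7.0)*6.0 + 0.2*0.0 = 36.4 - 42.0 + 0.0 = -5.6


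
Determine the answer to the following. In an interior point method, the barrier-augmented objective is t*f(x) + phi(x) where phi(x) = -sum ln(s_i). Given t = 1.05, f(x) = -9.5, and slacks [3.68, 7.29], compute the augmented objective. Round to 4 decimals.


Step 1: Compute log-barrier.
ln values: [1.3029, 1.9865]
phi = -(1.3029 + 1.9865) = -3.2894
Step 2: Compute augmented objective.
t*f(x) = 1.05*-9.5 = -9.975
Total = -9.975 - 3.2894 = -13.2644


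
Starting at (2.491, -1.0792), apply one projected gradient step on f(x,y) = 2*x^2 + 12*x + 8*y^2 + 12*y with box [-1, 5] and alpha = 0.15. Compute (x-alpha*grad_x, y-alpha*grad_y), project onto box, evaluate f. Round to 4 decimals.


Step 1: Compute gradient at (2.491, -1.0792).
grad_x = 2*2*2.491 + 12 = 21.964
grad_y = 2*8*-1.0792 + 12 = -5.2672
Step 2: Gradient step.
x_raw = 2.491 - 0.15*21.964 = -0.8036
y_raw = -1.0792 - 0.15*-5.2672 = -0.2891
Step 3: Project onto [-1, 5].
x_proj = clip(-0.8036) = -0.8036
y_proj = clip(-0.2891) = -0.2891
Step 4: Evaluate f.
f(-0.8036, -0.2891) = -11.1524


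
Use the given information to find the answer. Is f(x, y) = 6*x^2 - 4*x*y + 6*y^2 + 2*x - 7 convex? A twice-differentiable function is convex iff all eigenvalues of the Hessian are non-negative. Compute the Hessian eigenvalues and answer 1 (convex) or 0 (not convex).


The Hessian of f(x,y) = 6*x^2 - 4*x*y + 6*y^2 + 2*x - 7 is:
H = [[12, -4], [-4, 12]]
Trace = 12 + 12 = 24
Determinant = 12*12 - (-4)^2 = 128
Discriminant = (24)^2 - 4*128 = 64.0
Eigenvalues: lambda_1 = 8.0, lambda_2 = 16.0
The function is convex.

1


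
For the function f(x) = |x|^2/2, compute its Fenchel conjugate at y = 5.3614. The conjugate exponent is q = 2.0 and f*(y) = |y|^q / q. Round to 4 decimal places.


The conjugate exponent q satisfies 1/p + 1/q = 1.
p = 2, so q = 2/(2 - 1) = 2.0
|y|^q = 5.3614^2.0 = 28.7446
f*(5.3614) = 28.7446 / 2.0 = 14.3723


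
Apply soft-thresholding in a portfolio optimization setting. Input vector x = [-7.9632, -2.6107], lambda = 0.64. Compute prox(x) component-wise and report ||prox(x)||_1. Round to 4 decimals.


Soft-thresholding with lambda = 0.64:
prox(-7.9632) = sign(-7.9632)*max(|-7.9632| - 0.64, 0) = -7.3232
prox(-2.6107) = sign(-2.6107)*max(|-2.6107| - 0.64, 0) = -1.9707
prox(x) = [-7.3232, -1.9707]
||prox(x)||_1 = 7.3232 + 1.9707 = 9.2939


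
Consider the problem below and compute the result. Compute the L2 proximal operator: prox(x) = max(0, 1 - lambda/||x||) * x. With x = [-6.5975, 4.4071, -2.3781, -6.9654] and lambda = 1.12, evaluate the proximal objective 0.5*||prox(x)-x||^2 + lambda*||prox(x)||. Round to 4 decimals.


Step 1: Compute ||x||.
||x|| = 10.8223
Step 2: Compute scaling factor.
scale = max(0, 1 - 1.12/10.8223) = 0.8965
Step 3: prox(x) = [-5.9147, 3.951, -2.132, -6.2445]
||prox(x)|| = 9.7023
Step 4: Proximal objective.
0.5*||prox-x||^2 = 0.6272
lambda*||prox|| = 10.8666
Total = 11.4938


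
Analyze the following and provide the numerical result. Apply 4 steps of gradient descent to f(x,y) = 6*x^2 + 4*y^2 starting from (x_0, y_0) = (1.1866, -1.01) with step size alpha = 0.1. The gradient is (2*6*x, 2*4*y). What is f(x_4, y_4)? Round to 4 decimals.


Gradient descent on f(x,y) = 6*x^2 + 4*y^2.
Starting point: (1.1866, -1.01), alpha = 0.1
Step 1: grad_x = 2*6*1.1866 = 14.2392, grad_y = 2*4*-1.01 = -8.08
  x_1 = 1.1866 - 0.1*14.2392 = -0.2373
  y_1 = -1.01 - 0.1*-8.08 = -0.202
Step 2: grad_x = 2*6*-0.2373 = -2.8478, grad_y = 2*4*-0.202 = -1.616
  x_2 = -0.2373 - 0.1*-2.8478 = 0.0475
  y_2 = -0.202 - 0.1*-1.616 = -0.0404
Step 3: grad_x = 2*6*0.0475 = 0.5696, grad_y = 2*4*-0.0404 = -0.3232
  x_3 = 0.0475 - 0.1*0.5696 = -0.0095
  y_3 = -0.0404 - 0.1*-0.3232 = -0.0081
Step 4: grad_x = 2*6*-0.0095 = -0.1139, grad_y = 2*4*-0.0081 = -0.0646
  x_4 = -0.0095 - 0.1*-0.1139 = 0.0019
  y_4 = -0.0081 - 0.1*-0.0646 = -0.0016
f(0.0019, -0.0016) = 6*0.0019^2 + 4*(-0.0016)^2 = 0.0


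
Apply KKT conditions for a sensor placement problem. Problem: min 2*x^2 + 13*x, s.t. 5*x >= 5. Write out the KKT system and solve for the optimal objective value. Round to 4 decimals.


Step 1: Try lambda = 0 (constraint inactive).
x_unc = -13/(2*2) = -3.25
Check: 5*-3.25 = -16.25 < 5 -- violated!
Step 2: Constraint must be active: 5*x = 5
x* = 5/5 = 1.0
lambda = (2*2*1.0 + 13)/5 = 3.4
Step 3: Compute optimal value.
f(x*) = 2*1.0^2 + 13*1.0 = 15.0


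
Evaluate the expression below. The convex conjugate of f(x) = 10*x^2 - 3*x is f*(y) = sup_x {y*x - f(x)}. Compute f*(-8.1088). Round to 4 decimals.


f*(y) = sup_x {y*x - a*x^2 - b*x} = sup_x {(y-b)*x - a*x^2}
FOC: (y - b) - 2a*x = 0 => x* = (y - b)/(2a)
x* = (-8.1088 + 3)/(2*10) = -0.2554
f*(-8.1088) = (y-b)^2/(4a) = (-8.1088 + 3)^2/(4*10)
= 26.0998/40 = 0.6525


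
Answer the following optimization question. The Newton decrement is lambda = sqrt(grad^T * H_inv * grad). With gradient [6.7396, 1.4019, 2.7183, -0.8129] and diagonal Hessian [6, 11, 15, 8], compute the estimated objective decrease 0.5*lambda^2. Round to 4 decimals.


Step 1: H is diagonal, so H^(-1) * g = [1.1233, 0.1274, 0.1812, -0.1016].
Step 2: g^T H^(-1) g = sum_i g_i^2 / H_ii
  = (6.7396)^2/6 + (1.4019)^2/11 + (2.7183)^2/15 + (-0.8129)^2/8
  = 7.5704 + 0.1787 + 0.4926 + 0.0826 = 8.3242
Step 3: Objective decrease = 0.5 * g^T H^(-1) g = 4.1621


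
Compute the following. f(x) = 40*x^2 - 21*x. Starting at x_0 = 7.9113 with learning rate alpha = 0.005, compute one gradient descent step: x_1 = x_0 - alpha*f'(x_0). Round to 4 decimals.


We compute the gradient at x_0 and apply the update.
f'(x) = 80*x - 21
f'(7.9113) = 80*7.9113 - 21 = 611.904
x_1 = 7.9113 - 0.005*611.904 = 4.8518


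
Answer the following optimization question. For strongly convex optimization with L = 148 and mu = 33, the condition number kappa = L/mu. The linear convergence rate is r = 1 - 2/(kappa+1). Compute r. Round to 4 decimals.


Step 1: Compute the condition number.
kappa = L/mu = 148/33 = 4.4848
Step 2: Compute the convergence rate.
r = 1 - 2/(kappa + 1) = 1 - 2*mu/(L + mu) = (L - mu)/(L + mu) = 115/181 = 0.6354


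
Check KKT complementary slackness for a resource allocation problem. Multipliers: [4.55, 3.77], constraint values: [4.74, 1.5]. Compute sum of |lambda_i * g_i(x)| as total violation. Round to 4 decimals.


KKT complementary slackness check:
lambda_1 * g_1 = 4.55 * 4.74 = 21.567
lambda_2 * g_2 = 3.77 * 1.5 = 5.655
Total violation = 21.567 + 5.655 = 27.222


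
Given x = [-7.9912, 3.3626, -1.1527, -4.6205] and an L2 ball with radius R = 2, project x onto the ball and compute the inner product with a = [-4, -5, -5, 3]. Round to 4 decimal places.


Step 1: Compute ||x|| (intermediates to 6 decimals).
||x|| = sqrt((-7.9912)^2 + 3.3626^2 + (-1.1527)^2 + (-4.6205)^2) = 9.891617
Step 2: Project.
Since ||x|| > R, scale = R/||x|| = 2/9.891617 = 0.202191, proj(x) = scale * x
proj(x) = [-1.615749, 0.679887, -0.233066, -0.934224]
Step 3: Dot product.
a^T * proj(x) = -4*(-1.615749) - 5*0.679887 - 5*(-0.233066) + 3*(-0.934224) = 1.4262


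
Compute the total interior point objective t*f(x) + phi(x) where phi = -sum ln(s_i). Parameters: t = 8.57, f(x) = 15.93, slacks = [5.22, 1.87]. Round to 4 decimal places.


Step 1: Compute log-barrier.
ln values: [1.6525, 0.6259]
phi = -(1.6525 + 0.6259) = -2.2784
Step 2: Compute augmented objective.
t*f(x) = 8.57*15.93 = 136.5201
Total = 136.5201 - 2.2784 = 134.2417


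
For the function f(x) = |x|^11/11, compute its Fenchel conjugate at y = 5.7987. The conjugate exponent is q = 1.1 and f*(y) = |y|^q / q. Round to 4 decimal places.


The conjugate exponent q satisfies 1/p + 1/q = 1.
p = 11, so q = 11/(11 - 1) = 1.1
|y|^q = 5.7987^1.1 = 6.913
f*(5.7987) = 6.913 / 1.1 = 6.2845


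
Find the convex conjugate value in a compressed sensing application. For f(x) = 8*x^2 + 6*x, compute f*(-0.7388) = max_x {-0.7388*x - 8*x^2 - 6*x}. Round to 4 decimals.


f*(y) = sup_x {y*x - a*x^2 - b*x} = sup_x {(y-b)*x - a*x^2}
FOC: (y - b) - 2a*x = 0 => x* = (y - b)/(2a)
x* = (-0.7388 - 6)/(2*8) = -0.4212
f*(-0.7388) = (y-b)^2/(4a) = (-0.7388 - 6)^2/(4*8)
= 45.4114/32 = 1.4191


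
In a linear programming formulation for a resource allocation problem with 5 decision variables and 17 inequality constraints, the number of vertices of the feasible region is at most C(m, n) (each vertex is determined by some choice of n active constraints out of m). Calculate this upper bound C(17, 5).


Each vertex corresponds to some choice of n active constraints out of m, so the number of vertices is at most C(m, n) = m! / (n!(m-n)!).
m = 17, n = 5
Numerator: 17 * 16 * 15 * 14 * 13
Denominator: 5! = 120
C(17, 5) = 6188


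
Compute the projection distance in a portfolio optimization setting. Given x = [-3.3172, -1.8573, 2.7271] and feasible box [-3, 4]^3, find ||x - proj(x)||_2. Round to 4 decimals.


Project each component onto [-3, 4].
clip(-3.3172) = -3.0, clip(-1.8573) = -1.8573, clip(2.7271) = 2.7271
Projection = [-3.0, -1.8573, 2.7271]
Squared diffs: [0.1006, 0.0, 0.0]
Distance = sqrt(0.1006) = 0.3172


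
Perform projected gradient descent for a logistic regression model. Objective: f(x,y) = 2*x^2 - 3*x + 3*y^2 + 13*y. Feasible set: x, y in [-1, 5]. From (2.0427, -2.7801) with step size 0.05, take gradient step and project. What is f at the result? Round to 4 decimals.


Step 1: Compute gradient at (2.0427, -2.7801).
grad_x = 2*2*2.0427 - 3 = 5.1708
grad_y = 2*3*-2.7801 + 13 = -3.6806
Step 2: Gradient step.
x_raw = 2.0427 - 0.05*5.1708 = 1.7842
y_raw = -2.7801 - 0.05*-3.6806 = -2.5961
Step 3: Project onto [-1, 5].
x_proj = clip(1.7842) = 1.7842
y_proj = clip(-2.5961) = -1.0
Step 4: Evaluate f.
f(1.7842, -1.0) = -8.986


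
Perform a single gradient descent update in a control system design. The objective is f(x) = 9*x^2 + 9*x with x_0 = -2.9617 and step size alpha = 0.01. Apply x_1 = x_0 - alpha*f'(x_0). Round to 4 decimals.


We compute the gradient at x_0 and apply the update.
f'(x) = 18*x + 9
f'(-2.9617) = 18*-2.9617 + 9 = -44.3106
x_1 = -2.9617 - 0.01*-44.3106 = -2.5186


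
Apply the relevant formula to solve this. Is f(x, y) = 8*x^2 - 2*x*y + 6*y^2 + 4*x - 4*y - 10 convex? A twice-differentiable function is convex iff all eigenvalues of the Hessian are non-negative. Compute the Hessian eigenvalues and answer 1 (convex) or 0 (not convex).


The Hessian of f(x,y) = 8*x^2 - 2*x*y + 6*y^2 + 4*x - 4*y - 10 is:
H = [[16, -2], [-2, 12]]
Trace = 16 + 12 = 28
Determinant = 16*12 - (-2)^2 = 188
Discriminant = (28)^2 - 4*188 = 32.0
Eigenvalues: lambda_1 = 11.1716, lambda_2 = 16.8284
The function is convex.

1


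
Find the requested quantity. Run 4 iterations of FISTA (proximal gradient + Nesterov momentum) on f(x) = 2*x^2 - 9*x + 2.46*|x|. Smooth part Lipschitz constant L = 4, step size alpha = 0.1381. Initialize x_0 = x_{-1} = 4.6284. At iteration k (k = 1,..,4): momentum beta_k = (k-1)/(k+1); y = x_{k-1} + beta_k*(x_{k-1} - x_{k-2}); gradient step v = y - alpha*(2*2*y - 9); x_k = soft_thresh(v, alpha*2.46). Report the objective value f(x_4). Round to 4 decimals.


FISTA on f(x) = 2*x^2 - 9*x + 2.46*|x|
L = 4, alpha = 0.1381
Iteration 1: beta = 0.0, y = 4.6284 + 0.0*(4.6284 - 4.6284) = 4.6284
  grad(y) = 9.5136, v = y - alpha*grad = 3.3146
  prox(v) = soft_thresh(3.3146, 0.3397) = 2.9748
Iteration 2: beta = 0.3333, y = 2.9748 + 0.3333*(2.9748 - 4.6284) = 2.4237
  grad(y) = 0.6946, v = y - alpha*grad = 2.3277
  prox(v) = soft_thresh(2.3277, 0.3397) = 1.988
Iteration 3: beta = 0.5, y = 1.988 + 0.5*(1.988 - 2.9748) = 1.4946
  grad(y) = -3.0217, v = y - alpha*grad = 1.9119
  prox(v) = soft_thresh(1.9119, 0.3397) = 1.5721
Iteration 4: beta = 0.6, y = 1.5721 + 0.6*(1.5721 - 1.988) = 1.3226
  grad(y) = -3.7095, v = y - alpha*grad = 1.8349
  prox(v) = soft_thresh(1.8349, 0.3397) = 1.4952
f(x_4) = 2*1.4952^2 - 9*1.4952 + 2.46*|1.4952| = -5.3074


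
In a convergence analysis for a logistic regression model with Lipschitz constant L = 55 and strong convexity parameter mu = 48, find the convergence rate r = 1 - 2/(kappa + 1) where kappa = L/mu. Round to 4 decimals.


Step 1: Compute the condition number.
kappa = L/mu = 55/48 = 1.1458
Step 2: Compute the convergence rate.
r = 1 - 2/(kappa + 1) = 1 - 2*mu/(L + mu) = (L - mu)/(L + mu) = 7/103 = 0.068


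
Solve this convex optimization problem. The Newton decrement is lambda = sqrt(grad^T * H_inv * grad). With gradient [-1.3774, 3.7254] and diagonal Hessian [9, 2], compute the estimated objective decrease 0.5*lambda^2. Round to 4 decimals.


Step 1: H is diagonal, so H^(-1) * g = [-0.153, 1.8627].
Step 2: g^T H^(-1) g = sum_i g_i^2 / H_ii
  = (-1.3774)^2/9 + (3.7254)^2/2
  = 0.2108 + 6.9393 = 7.1501
Step 3: Objective decrease = 0.5 * g^T H^(-1) g = 3.5751


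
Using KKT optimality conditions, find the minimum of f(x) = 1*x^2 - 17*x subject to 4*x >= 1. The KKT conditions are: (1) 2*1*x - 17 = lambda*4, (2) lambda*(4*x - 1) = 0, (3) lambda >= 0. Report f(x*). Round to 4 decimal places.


Step 1: Try lambda = 0 (constraint inactive).
Stationarity: 2*1*x - 17 = 0
x* = 17/(2*1) = 8.5
Check constraint: 4*8.5 = 34.0 >= 1 -- satisfied.
Step 2: Compute optimal value.
f(x*) = 1*8.5^2 - 17*8.5 = -72.25


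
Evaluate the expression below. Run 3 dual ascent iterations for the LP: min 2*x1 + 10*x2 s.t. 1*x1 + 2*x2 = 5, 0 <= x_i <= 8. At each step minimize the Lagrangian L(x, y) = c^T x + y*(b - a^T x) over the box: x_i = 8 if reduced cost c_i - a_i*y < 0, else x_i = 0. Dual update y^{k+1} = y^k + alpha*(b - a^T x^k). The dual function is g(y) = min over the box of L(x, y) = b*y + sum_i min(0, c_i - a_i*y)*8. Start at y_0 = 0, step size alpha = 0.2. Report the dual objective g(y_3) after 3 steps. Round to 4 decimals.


Dual ascent for LP: min 2*x1 + 10*x2, 1*x1 + 2*x2 = 5, 0 <= x_i <= 8
Step 1: y^k = 0.0, reduced costs: (2.0, 10.0)
  x^k = (0.0, 0.0), subgradient = b - a^T x = 5.0
  y^{k+1} = 0.0 + 0.2*5.0 = 1.0
Step 2: y^k = 1.0, reduced costs: (1.0, 8.0)
  x^k = (0.0, 0.0), subgradient = b - a^T x = 5.0
  y^{k+1} = 1.0 + 0.2*5.0 = 2.0
Step 3: y^k = 2.0, reduced costs: (0.0, 6.0)
  x^k = (0.0, 0.0), subgradient = b - a^T x = 5.0
  y^{k+1} = 2.0 + 0.2*5.0 = 3.0
Dual objective at y_3 = 3.0: reduced costs (-1.0, 4.0), box minimizer x = (8.0, 0.0)
g(y_3) = b*y + (c1 - a1*y)*x1 + (c2 - a2*y)*x2 = 5*3.0 + (-1.0)*8.0 + 4.0*0.0 = 15.0 - 8.0 + 0.0 = 7.0


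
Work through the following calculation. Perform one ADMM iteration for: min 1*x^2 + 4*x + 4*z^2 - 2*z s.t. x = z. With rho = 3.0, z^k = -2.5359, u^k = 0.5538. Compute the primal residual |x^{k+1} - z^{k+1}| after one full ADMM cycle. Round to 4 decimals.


ADMM iteration with rho = 3.0, z^k = -2.5359, u^k = 0.5538
Step 1: x-update.
Minimize 1*x^2 + 4*x + (3.0/2)*(x + 2.5359 + 0.5538)^2
FOC: (2*1 + 3.0)*x = -4 + 3.0*(-2.5359 - 0.5538)
x^{k+1} = -2.6538
Step 2: z-update.
Minimize 4*z^2 - 2*z + (3.0/2)*(-2.6538 - z + 0.5538)^2
FOC: (2*4 + 3.0)*z = 2 + 3.0*(-2.6538 + 0.5538)
z^{k+1} = -0.3909
Step 3: u-update.
u^{k+1} = 0.5538 - 2.6538 + 0.3909 = -1.7091
Step 4: Primal residual = |-2.6538 + 0.3909| = 2.2629


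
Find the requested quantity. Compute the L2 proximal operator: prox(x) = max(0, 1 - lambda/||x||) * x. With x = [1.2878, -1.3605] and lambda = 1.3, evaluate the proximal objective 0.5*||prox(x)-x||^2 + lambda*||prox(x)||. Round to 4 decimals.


Step 1: Compute ||x||.
||x|| = 1.8733
Step 2: Compute scaling factor.
scale = max(0, 1 - 1.3/1.8733) = 0.3061
Step 3: prox(x) = [0.3941, -0.4164]
||prox(x)|| = 0.5733
Step 4: Proximal objective.
0.5*||prox-x||^2 = 0.845
lambda*||prox|| = 0.7453
Total = 1.5903


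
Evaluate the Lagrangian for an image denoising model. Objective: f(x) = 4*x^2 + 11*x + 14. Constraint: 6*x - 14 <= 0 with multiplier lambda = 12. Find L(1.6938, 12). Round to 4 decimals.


Step 1: Evaluate f(x).
f(1.6938) = 4*1.6938^2 + 11*1.6938 + 14 = 44.1076
Step 2: Evaluate g(x).
g(1.6938) = 6*1.6938 - 14 = -3.8372
Step 3: Compute Lagrangian.
L = 44.1076 + 12*-3.8372 = -1.9388


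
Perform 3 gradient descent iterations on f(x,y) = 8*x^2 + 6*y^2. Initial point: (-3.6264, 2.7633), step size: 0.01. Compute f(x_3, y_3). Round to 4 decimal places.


Gradient descent on f(x,y) = 8*x^2 + 6*y^2.
Starting point: (-3.6264, 2.7633), alpha = 0.01
Step 1: grad_x = 2*8*-3.6264 = -58.0224, grad_y = 2*6*2.7633 = 33.1596
  x_1 = -3.6264 - 0.01*-58.0224 = -3.0462
  y_1 = 2.7633 - 0.01*33.1596 = 2.4317
Step 2: grad_x = 2*8*-3.0462 = -48.7388, grad_y = 2*6*2.4317 = 29.1804
  x_2 = -3.0462 - 0.01*-48.7388 = -2.5588
  y_2 = 2.4317 - 0.01*29.1804 = 2.1399
Step 3: grad_x = 2*8*-2.5588 = -40.9406, grad_y = 2*6*2.1399 = 25.6788
  x_3 = -2.5588 - 0.01*-40.9406 = -2.1494
  y_3 = 2.1399 - 0.01*25.6788 = 1.8831
f(-2.1494, 1.8831) = 8*(-2.1494)^2 + 6*1.8831^2 = 58.2354


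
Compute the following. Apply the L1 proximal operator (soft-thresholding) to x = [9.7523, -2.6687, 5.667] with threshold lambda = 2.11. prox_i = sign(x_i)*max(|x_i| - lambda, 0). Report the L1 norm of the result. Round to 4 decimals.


Soft-thresholding with lambda = 2.11:
prox(9.7523) = sign(9.7523)*max(|9.7523| - 2.11, 0) = 7.6423
prox(-2.6687) = sign(-2.6687)*max(|-2.6687| - 2.11, 0) = -0.5587
prox(5.667) = sign(5.667)*max(|5.667| - 2.11, 0) = 3.557
prox(x) = [7.6423, -0.5587, 3.557]
||prox(x)||_1 = 7.6423 + 0.5587 + 3.557 = 11.758


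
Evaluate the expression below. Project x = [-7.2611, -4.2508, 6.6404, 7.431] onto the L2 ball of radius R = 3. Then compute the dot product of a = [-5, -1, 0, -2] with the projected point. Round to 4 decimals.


Step 1: Compute ||x|| (intermediates to 6 decimals).
||x|| = sqrt((-7.2611)^2 + (-4.2508)^2 + 6.6404^2 + 7.431^2) = 13.042528
Step 2: Project.
Since ||x|| > R, scale = R/||x|| = 3/13.042528 = 0.230017, proj(x) = scale * x
proj(x) = [-1.670176, -0.977756, 1.527405, 1.709256]
Step 3: Dot product.
a^T * proj(x) = -5*(-1.670176) - 1*(-0.977756) + 0*1.527405 - 2*1.709256 = 5.9101


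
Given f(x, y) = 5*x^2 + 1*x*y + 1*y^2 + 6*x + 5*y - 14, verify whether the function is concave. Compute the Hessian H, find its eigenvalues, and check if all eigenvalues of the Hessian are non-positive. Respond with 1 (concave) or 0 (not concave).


The Hessian of f(x,y) = 5*x^2 + 1*x*y + 1*y^2 + 6*x + 5*y - 14 is:
H = [[10, 1], [1, 2]]
Trace = 10 + 2 = 12
Determinant = 10*2 - (1)^2 = 19
Discriminant = (12)^2 - 4*19 = 68.0
Eigenvalues: lambda_1 = 1.8769, lambda_2 = 10.1231
The function is not concave.

0


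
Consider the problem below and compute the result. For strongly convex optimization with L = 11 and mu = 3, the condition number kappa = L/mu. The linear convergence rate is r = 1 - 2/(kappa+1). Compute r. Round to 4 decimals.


Step 1: Compute the condition number.
kappa = L/mu = 11/3 = 3.6667
Step 2: Compute the convergence rate.
r = 1 - 2/(kappa + 1) = 1 - 2*mu/(L + mu) = (L - mu)/(L + mu) = 8/14 = 0.5714


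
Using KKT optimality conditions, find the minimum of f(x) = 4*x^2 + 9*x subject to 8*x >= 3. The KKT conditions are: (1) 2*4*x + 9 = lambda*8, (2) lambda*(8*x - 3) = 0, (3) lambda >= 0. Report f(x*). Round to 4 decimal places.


Step 1: Try lambda = 0 (constraint inactive).
x_unc = -9/(2*4) = -1.125
Check: 8*-1.125 = -9.0 < 3 -- violated!
Step 2: Constraint must be active: 8*x = 3
x* = 3/8 = 0.375
lambda = (2*4*0.375 + 9)/8 = 1.5
Step 3: Compute optimal value.
f(x*) = 4*0.375^2 + 9*0.375 = 3.9375


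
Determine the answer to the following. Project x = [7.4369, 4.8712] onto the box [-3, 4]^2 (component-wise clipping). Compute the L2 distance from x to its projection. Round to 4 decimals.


Project each component onto [-3, 4].
clip(7.4369) = 4.0, clip(4.8712) = 4.0
Projection = [4.0, 4.0]
Squared diffs: [11.8123, 0.759]
Distance = sqrt(12.5713) = 3.5456


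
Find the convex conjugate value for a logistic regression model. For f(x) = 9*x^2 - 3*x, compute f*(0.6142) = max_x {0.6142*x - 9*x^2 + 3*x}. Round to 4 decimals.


f*(y) = sup_x {y*x - a*x^2 - b*x} = sup_x {(y-b)*x - a*x^2}
FOC: (y - b) - 2a*x = 0 => x* = (y - b)/(2a)
x* = (0.6142 + 3)/(2*9) = 0.2008
f*(0.6142) = (y-b)^2/(4a) = (0.6142 + 3)^2/(4*9)
= 13.0624/36 = 0.3628


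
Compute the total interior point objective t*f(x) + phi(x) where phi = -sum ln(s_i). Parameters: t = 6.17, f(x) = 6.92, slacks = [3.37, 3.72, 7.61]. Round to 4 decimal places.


Step 1: Compute log-barrier.
ln values: [1.2149, 1.3137, 2.0295]
phi = -(1.2149 + 1.3137 + 2.0295) = -4.5581
Step 2: Compute augmented objective.
t*f(x) = 6.17*6.92 = 42.6964
Total = 42.6964 - 4.5581 = 38.1383


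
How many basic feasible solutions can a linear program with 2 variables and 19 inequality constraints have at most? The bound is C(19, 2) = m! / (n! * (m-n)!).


Each vertex corresponds to some choice of n active constraints out of m, so the number of vertices is at most C(m, n) = m! / (n!(m-n)!).
m = 19, n = 2
Numerator: 19 * 18
Denominator: 2! = 2
C(19, 2) = 171


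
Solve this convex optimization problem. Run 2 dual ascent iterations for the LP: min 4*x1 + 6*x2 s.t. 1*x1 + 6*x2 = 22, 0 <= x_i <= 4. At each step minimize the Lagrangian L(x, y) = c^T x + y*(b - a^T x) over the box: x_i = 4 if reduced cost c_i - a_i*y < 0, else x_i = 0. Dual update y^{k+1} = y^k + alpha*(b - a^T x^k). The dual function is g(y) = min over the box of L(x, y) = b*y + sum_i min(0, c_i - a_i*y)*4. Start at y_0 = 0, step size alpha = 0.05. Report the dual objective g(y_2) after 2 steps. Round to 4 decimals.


Dual ascent for LP: min 4*x1 + 6*x2, 1*x1 + 6*x2 = 22, 0 <= x_i <= 4
Step 1: y^k = 0.0, reduced costs: (4.0, 6.0)
  x^k = (0.0, 0.0), subgradient = b - a^T x = 22.0
  y^{k+1} = 0.0 + 0.05*22.0 = 1.1
Step 2: y^k = 1.1, reduced costs: (2.9, -0.6)
  x^k = (0.0, 4.0), subgradient = b - a^T x = -2.0
  y^{k+1} = 1.1 + 0.05*-2.0 = 1.0
Dual objective at y_2 = 1.0: reduced costs (3.0, 0.0), box minimizer x = (0.0, 0.0)
g(y_2) = b*y + (c1 - a1*y)*x1 + (c2 - a2*y)*x2 = 22*1.0 + 3.0*0.0 + 0.0*0.0 = 22.0 + 0.0 + 0.0 = 22.0


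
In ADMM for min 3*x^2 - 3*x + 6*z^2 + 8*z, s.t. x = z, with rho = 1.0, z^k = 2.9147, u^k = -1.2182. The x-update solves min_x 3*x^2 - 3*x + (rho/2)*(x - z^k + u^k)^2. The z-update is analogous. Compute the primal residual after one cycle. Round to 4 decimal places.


ADMM iteration with rho = 1.0, z^k = 2.9147, u^k = -1.2182
Step 1: x-update.
Minimize 3*x^2 - 3*x + (1.0/2)*(x - 2.9147 - 1.2182)^2
FOC: (2*3 + 1.0)*x = 3 + 1.0*(2.9147 + 1.2182)
x^{k+1} = 1.019
Step 2: z-update.
Minimize 6*z^2 + 8*z + (1.0/2)*(1.019 - z - 1.2182)^2
FOC: (2*6 + 1.0)*z = -8 + 1.0*(1.019 - 1.2182)
z^{k+1} = -0.6307
Step 3: u-update.
u^{k+1} = -1.2182 + 1.019 + 0.6307 = 0.4315
Step 4: Primal residual = |1.019 + 0.6307| = 1.6497


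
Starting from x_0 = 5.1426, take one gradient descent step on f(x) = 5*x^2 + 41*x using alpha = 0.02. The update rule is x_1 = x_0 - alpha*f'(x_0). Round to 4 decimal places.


We compute the gradient at x_0 and apply the update.
f'(x) = 10*x + 41
f'(5.1426) = 10*5.1426 + 41 = 92.426
x_1 = 5.1426 - 0.02*92.426 = 3.2941


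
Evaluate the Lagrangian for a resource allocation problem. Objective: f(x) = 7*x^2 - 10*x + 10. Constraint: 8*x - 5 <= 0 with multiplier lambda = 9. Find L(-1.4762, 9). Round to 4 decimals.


Step 1: Evaluate f(x).
f(-1.4762) = 7*(-1.4762)^2 - 10*(-1.4762) + 10 = 40.0162
Step 2: Evaluate g(x).
g(-1.4762) = 8*-1.4762 - 5 = -16.8096
Step 3: Compute Lagrangian.
L = 40.0162 + 9*-16.8096 = -111.2702


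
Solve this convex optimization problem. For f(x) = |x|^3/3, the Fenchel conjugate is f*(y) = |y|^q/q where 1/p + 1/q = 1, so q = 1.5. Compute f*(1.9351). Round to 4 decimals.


The conjugate exponent q satisfies 1/p + 1/q = 1.
p = 3, so q = 3/(3 - 1) = 1.5
|y|^q = 1.9351^1.5 = 2.6919
f*(1.9351) = 2.6919 / 1.5 = 1.7946


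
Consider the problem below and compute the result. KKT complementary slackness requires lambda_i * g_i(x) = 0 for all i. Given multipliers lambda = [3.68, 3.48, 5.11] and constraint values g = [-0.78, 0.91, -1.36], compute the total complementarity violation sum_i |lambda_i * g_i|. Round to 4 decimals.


KKT complementary slackness check:
lambda_1 * g_1 = 3.68 * -0.78 = -2.8704
lambda_2 * g_2 = 3.48 * 0.91 = 3.1668
lambda_3 * g_3 = 5.11 * -1.36 = -6.9496
Total violation = 2.8704 + 3.1668 + 6.9496 = 12.9868


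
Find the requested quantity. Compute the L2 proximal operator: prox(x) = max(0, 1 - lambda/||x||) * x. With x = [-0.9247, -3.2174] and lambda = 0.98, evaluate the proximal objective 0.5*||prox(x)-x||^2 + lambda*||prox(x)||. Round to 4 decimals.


Step 1: Compute ||x||.
||x|| = 3.3476
Step 2: Compute scaling factor.
scale = max(0, 1 - 0.98/3.3476) = 0.7073
Step 3: prox(x) = [-0.654, -2.2755]
||prox(x)|| = 2.3676
Step 4: Proximal objective.
0.5*||prox-x||^2 = 0.4802
lambda*||prox|| = 2.3202
Total = 2.8005


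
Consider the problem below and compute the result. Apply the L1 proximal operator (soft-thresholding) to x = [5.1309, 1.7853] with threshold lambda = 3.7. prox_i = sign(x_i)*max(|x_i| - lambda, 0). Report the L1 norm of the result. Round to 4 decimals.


Soft-thresholding with lambda = 3.7:
prox(5.1309) = sign(5.1309)*max(|5.1309| - 3.7, 0) = 1.4309
prox(1.7853) = sign(1.7853)*max(|1.7853| - 3.7, 0) = 0.0
prox(x) = [1.4309, 0.0]
||prox(x)||_1 = 1.4309 + 0.0 = 1.4309
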